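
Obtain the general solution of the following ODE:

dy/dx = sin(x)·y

Separating variables and integrating:
ln|y| = -cos(x) + C

General solution: y = Ce^(-cos(x))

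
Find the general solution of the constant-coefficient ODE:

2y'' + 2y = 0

Characteristic equation: 2r² + 2 = 0
Divide by 2: r² + 1 = 0
Roots: r = ±i (complex conjugates)
General solution: y = C₁cos(x) + C₂sin(x)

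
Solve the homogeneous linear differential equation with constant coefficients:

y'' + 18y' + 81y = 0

Characteristic equation: r² + 18r + 81 = 0
Factored: (r + 9)² = 0
Repeated root: r = -9
General solution: y = (C₁ + C₂x)e^(-9x)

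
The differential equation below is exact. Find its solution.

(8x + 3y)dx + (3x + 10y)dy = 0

Verify exactness: ∂M/∂y = ∂N/∂x ✓
Find F(x,y) such that ∂F/∂x = M, ∂F/∂y = N
Solution: 4x² + 3xy + 5y² = C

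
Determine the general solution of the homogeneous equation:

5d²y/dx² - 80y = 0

Characteristic equation: 5r² - 80 = 0
Divide by 5: r² - 16 = 0
Roots: r = 4, -4 (distinct real)
General solution: y = C₁e^(4x) + C₂e^(-4x)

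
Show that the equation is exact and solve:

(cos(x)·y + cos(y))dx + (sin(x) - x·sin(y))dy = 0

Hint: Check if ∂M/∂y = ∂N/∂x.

Verify exactness: ∂M/∂y = ∂N/∂x ✓
Find F(x,y) such that ∂F/∂x = M, ∂F/∂y = N
Solution: sin(x)·y + x·cos(y) = C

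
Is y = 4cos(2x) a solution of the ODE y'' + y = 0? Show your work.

Verification:
y'' = -16cos(2x)
y'' + y ≠ 0 (frequency mismatch: got 4 instead of 1)

No, it is not a solution.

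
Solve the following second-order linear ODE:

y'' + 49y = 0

Characteristic equation: r² + 49 = 0
Roots: r = ±7i (complex conjugates)
General solution: y = C₁cos(7x) + C₂sin(7x)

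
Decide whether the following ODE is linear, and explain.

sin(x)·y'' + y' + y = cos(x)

Linear (y and its derivatives appear to the first power only, no products of y terms)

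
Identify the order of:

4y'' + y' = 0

The order is 2 (highest derivative is of order 2).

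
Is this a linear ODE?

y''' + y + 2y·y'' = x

No. Nonlinear (y·y'' term)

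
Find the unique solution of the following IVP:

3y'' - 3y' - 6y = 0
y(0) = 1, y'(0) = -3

General solution: y = C₁e^(2x) + C₂e^(-x)
Applying ICs: C₁ = -2/3, C₂ = 5/3
Particular solution: y = -(2/3)e^(2x) + (5/3)e^(-x)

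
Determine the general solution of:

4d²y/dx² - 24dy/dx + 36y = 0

Characteristic equation: 4r² - 24r + 36 = 0
Divide by 4: r² - 6r + 9 = 0
Factored: (r - 3)² = 0
Repeated root: r = 3
General solution: y = (C₁ + C₂x)e^(3x)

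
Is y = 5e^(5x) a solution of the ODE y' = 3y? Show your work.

Verification:
y = 5e^(5x)
y' = 25e^(5x)
But 3y = 15e^(5x)
y' ≠ 3y — the derivative does not match

No, it is not a solution.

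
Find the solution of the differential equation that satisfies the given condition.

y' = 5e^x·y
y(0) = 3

General solution: y = Ce^(5e^x)
Applying IC y(0) = 3:
Particular solution: y = 3e^(5(e^x - 1))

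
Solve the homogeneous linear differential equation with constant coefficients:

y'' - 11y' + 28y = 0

Characteristic equation: r² - 11r + 28 = 0
Roots: r = 7, 4 (distinct real)
General solution: y = C₁e^(7x) + C₂e^(4x)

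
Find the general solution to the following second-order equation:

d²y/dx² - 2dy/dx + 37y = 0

Characteristic equation: r² - 2r + 37 = 0
Roots: r = 1 ± 6i (complex conjugates)
General solution: y = e^x(C₁cos(6x) + C₂sin(6x))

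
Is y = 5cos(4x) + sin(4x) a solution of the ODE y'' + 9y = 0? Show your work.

Verification:
y'' = -80cos(4x) - 16sin(4x)
y'' + 9y ≠ 0 (frequency mismatch: got 16 instead of 9)

No, it is not a solution.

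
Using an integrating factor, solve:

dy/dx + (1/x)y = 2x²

Using integrating factor method:

General solution: y = (1/2)x^3 + C/x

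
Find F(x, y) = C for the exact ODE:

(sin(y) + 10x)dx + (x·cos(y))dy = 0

Verify exactness: ∂M/∂y = ∂N/∂x ✓
Find F(x,y) such that ∂F/∂x = M, ∂F/∂y = N
Solution: x·sin(y) + 5x² = C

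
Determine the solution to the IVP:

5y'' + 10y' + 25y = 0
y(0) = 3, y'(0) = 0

General solution: y = e^(-x)(C₁cos(2x) + C₂sin(2x))
Complex roots r = -1 ± 2i
Applying ICs: C₁ = 3, C₂ = 3/2
Particular solution: y = e^(-x)(3cos(2x) + (3/2)sin(2x))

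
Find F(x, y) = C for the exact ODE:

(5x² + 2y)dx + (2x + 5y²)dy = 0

Verify exactness: ∂M/∂y = ∂N/∂x ✓
Find F(x,y) such that ∂F/∂x = M, ∂F/∂y = N
Solution: 5x³/3 + 2xy + 5y³/3 = C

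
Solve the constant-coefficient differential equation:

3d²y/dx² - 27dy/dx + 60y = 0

Characteristic equation: 3r² - 27r + 60 = 0
Divide by 3: r² - 9r + 20 = 0
Roots: r = 4, 5 (distinct real)
General solution: y = C₁e^(4x) + C₂e^(5x)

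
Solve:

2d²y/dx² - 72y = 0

Characteristic equation: 2r² - 72 = 0
Divide by 2: r² - 36 = 0
Roots: r = 6, -6 (distinct real)
General solution: y = C₁e^(6x) + C₂e^(-6x)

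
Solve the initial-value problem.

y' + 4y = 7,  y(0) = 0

General solution: y = 7/4 + Ce^(-4x)
Applying y(0) = 0: C = 0 - 7/4 = -7/4
Particular solution: y = 7/4 - (7/4)e^(-4x)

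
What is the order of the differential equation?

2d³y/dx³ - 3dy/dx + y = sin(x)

The order is 3 (highest derivative is of order 3).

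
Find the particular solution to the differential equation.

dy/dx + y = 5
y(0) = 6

General solution: y = 5 + Ce^(-x)
Applying y(0) = 6: C = 6 - 5 = 1
Particular solution: y = 5 + e^(-x)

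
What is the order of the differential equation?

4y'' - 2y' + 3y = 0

The order is 2 (highest derivative is of order 2).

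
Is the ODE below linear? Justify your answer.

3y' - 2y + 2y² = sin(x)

No. Nonlinear (y² term)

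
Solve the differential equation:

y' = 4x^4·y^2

Separating variables and integrating:
-1/y = 4x^5/5 + C

General solution: y^-1 = (-4/5)x^5 + C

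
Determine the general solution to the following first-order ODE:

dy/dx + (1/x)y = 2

Using integrating factor method:

General solution: y = x + C/x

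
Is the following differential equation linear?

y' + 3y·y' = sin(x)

No. Nonlinear (product y·y')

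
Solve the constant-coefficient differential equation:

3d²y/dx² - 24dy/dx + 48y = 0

Characteristic equation: 3r² - 24r + 48 = 0
Divide by 3: r² - 8r + 16 = 0
Factored: (r - 4)² = 0
Repeated root: r = 4
General solution: y = (C₁ + C₂x)e^(4x)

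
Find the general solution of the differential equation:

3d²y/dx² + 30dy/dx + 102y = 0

Characteristic equation: 3r² + 30r + 102 = 0
Divide by 3: r² + 10r + 34 = 0
Roots: r = -5 ± 3i (complex conjugates)
General solution: y = e^(-5x)(C₁cos(3x) + C₂sin(3x))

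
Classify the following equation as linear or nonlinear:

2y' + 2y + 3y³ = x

Nonlinear (y³ term)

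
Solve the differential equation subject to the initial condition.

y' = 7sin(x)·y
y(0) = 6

General solution: y = Ce^(-7cos(x))
Applying IC y(0) = 6:
Particular solution: y = 6e^(7(1-cos(x)))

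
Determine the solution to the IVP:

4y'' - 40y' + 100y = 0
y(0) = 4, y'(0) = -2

General solution: y = (C₁ + C₂x)e^(5x)
Repeated root r = 5
Applying ICs: C₁ = 4, C₂ = -22
Particular solution: y = (4 - 22x)e^(5x)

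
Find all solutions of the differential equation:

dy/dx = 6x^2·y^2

Separating variables and integrating:
-1/y = 2x^3 + C

General solution: y^-1 = -2x^3 + C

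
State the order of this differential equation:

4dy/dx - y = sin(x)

The order is 1 (highest derivative is of order 1).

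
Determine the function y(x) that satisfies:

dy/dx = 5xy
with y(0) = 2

General solution: y = Ce^(5x²/2)
Applying IC y(0) = 2:
Particular solution: y = 2e^(5x²/2)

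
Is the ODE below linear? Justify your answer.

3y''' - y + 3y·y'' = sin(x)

No. Nonlinear (y·y'' term)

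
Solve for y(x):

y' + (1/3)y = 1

Using integrating factor method:

General solution: y = 3 + Ce^(-x/3)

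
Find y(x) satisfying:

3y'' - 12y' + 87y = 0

Characteristic equation: 3r² - 12r + 87 = 0
Divide by 3: r² - 4r + 29 = 0
Roots: r = 2 ± 5i (complex conjugates)
General solution: y = e^(2x)(C₁cos(5x) + C₂sin(5x))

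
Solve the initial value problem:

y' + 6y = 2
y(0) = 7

General solution: y = 1/3 + Ce^(-6x)
Applying y(0) = 7: C = 7 - 1/3 = 20/3
Particular solution: y = 1/3 + (20/3)e^(-6x)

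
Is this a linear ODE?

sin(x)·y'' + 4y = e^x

Yes. Linear (y and its derivatives appear to the first power only, no products of y terms)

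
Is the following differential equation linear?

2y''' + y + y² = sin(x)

No. Nonlinear (y² term)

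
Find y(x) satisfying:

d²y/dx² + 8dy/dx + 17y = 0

Characteristic equation: r² + 8r + 17 = 0
Roots: r = -4 ± i (complex conjugates)
General solution: y = e^(-4x)(C₁cos(x) + C₂sin(x))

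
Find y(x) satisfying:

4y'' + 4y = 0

Characteristic equation: 4r² + 4 = 0
Divide by 4: r² + 1 = 0
Roots: r = ±i (complex conjugates)
General solution: y = C₁cos(x) + C₂sin(x)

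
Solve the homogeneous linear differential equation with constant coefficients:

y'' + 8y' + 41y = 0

Characteristic equation: r² + 8r + 41 = 0
Roots: r = -4 ± 5i (complex conjugates)
General solution: y = e^(-4x)(C₁cos(5x) + C₂sin(5x))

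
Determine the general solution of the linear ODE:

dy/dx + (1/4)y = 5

Using integrating factor method:

General solution: y = 20 + Ce^(-x/4)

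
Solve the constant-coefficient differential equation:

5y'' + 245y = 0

Characteristic equation: 5r² + 245 = 0
Divide by 5: r² + 49 = 0
Roots: r = ±7i (complex conjugates)
General solution: y = C₁cos(7x) + C₂sin(7x)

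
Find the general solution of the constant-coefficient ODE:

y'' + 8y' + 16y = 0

Characteristic equation: r² + 8r + 16 = 0
Factored: (r + 4)² = 0
Repeated root: r = -4
General solution: y = (C₁ + C₂x)e^(-4x)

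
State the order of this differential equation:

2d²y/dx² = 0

The order is 2 (highest derivative is of order 2).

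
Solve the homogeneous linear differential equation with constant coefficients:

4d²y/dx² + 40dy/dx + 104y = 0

Characteristic equation: 4r² + 40r + 104 = 0
Divide by 4: r² + 10r + 26 = 0
Roots: r = -5 ± i (complex conjugates)
General solution: y = e^(-5x)(C₁cos(x) + C₂sin(x))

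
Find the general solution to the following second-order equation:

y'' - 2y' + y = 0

Characteristic equation: r² - 2r + 1 = 0
Factored: (r - 1)² = 0
Repeated root: r = 1
General solution: y = (C₁ + C₂x)e^x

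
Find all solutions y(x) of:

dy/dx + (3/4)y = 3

Using integrating factor method:

General solution: y = 4 + Ce^(-3x/4)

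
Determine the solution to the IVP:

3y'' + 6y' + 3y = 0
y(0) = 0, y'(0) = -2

General solution: y = (C₁ + C₂x)e^(-x)
Repeated root r = -1
Applying ICs: C₁ = 0, C₂ = -2
Particular solution: y = -2xe^(-x)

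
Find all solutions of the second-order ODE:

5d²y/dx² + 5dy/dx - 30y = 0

Characteristic equation: 5r² + 5r - 30 = 0
Divide by 5: r² + r - 6 = 0
Roots: r = 2, -3 (distinct real)
General solution: y = C₁e^(2x) + C₂e^(-3x)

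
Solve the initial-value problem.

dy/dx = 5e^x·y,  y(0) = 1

General solution: y = Ce^(5e^x)
Applying IC y(0) = 1:
Particular solution: y = e^(5(e^x - 1))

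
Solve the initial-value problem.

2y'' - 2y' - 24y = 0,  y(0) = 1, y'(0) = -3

General solution: y = C₁e^(4x) + C₂e^(-3x)
Applying ICs: C₁ = 0, C₂ = 1
Particular solution: y = e^(-3x)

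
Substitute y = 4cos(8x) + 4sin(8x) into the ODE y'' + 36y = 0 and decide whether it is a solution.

Verification:
y'' = -256cos(8x) - 256sin(8x)
y'' + 36y ≠ 0 (frequency mismatch: got 64 instead of 36)

No, it is not a solution.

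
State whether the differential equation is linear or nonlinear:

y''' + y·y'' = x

Nonlinear (y·y'' term)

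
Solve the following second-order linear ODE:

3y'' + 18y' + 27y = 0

Characteristic equation: 3r² + 18r + 27 = 0
Divide by 3: r² + 6r + 9 = 0
Factored: (r + 3)² = 0
Repeated root: r = -3
General solution: y = (C₁ + C₂x)e^(-3x)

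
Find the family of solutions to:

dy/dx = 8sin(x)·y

Separating variables and integrating:
ln|y| = -8cos(x) + C

General solution: y = Ce^(-8cos(x))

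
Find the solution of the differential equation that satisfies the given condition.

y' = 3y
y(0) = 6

General solution: y = Ce^(3x)
Applying IC y(0) = 6:
Particular solution: y = 6e^(3x)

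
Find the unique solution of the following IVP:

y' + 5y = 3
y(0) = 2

General solution: y = 3/5 + Ce^(-5x)
Applying y(0) = 2: C = 2 - 3/5 = 7/5
Particular solution: y = 3/5 + (7/5)e^(-5x)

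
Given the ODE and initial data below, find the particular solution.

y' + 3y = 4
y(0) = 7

General solution: y = 4/3 + Ce^(-3x)
Applying y(0) = 7: C = 7 - 4/3 = 17/3
Particular solution: y = 4/3 + (17/3)e^(-3x)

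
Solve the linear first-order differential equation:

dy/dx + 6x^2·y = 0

Using integrating factor method:

General solution: y = Ce^(-2x^3)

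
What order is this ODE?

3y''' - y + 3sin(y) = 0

The order is 3 (highest derivative is of order 3).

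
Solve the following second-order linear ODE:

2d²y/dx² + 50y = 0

Characteristic equation: 2r² + 50 = 0
Divide by 2: r² + 25 = 0
Roots: r = ±5i (complex conjugates)
General solution: y = C₁cos(5x) + C₂sin(5x)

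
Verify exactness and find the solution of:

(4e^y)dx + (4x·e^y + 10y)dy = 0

Verify exactness: ∂M/∂y = ∂N/∂x ✓
Find F(x,y) such that ∂F/∂x = M, ∂F/∂y = N
Solution: 4x·e^y + 5y² = C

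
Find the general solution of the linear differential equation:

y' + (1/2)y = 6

Using integrating factor method:

General solution: y = 12 + Ce^(-x/2)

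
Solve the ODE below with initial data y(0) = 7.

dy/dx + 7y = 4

General solution: y = 4/7 + Ce^(-7x)
Applying y(0) = 7: C = 7 - 4/7 = 45/7
Particular solution: y = 4/7 + (45/7)e^(-7x)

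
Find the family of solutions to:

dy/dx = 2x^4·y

Separating variables and integrating:
ln|y| = 2x^5/5 + C

General solution: y = Ce^(2x^5/5)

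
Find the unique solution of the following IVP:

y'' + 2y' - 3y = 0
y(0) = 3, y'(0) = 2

General solution: y = C₁e^x + C₂e^(-3x)
Applying ICs: C₁ = 11/4, C₂ = 1/4
Particular solution: y = (11/4)e^x + (1/4)e^(-3x)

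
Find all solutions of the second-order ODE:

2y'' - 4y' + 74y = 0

Characteristic equation: 2r² - 4r + 74 = 0
Divide by 2: r² - 2r + 37 = 0
Roots: r = 1 ± 6i (complex conjugates)
General solution: y = e^x(C₁cos(6x) + C₂sin(6x))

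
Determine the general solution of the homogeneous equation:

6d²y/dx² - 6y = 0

Characteristic equation: 6r² - 6 = 0
Divide by 6: r² - 1 = 0
Roots: r = 1, -1 (distinct real)
General solution: y = C₁e^x + C₂e^(-x)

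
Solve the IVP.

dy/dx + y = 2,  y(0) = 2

General solution: y = 2 + Ce^(-x)
Applying y(0) = 2: C = 2 - 2 = 0
Particular solution: y = 2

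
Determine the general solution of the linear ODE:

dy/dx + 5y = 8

Using integrating factor method:

General solution: y = 8/5 + Ce^(-5x)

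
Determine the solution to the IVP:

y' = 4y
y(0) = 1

General solution: y = Ce^(4x)
Applying IC y(0) = 1:
Particular solution: y = e^(4x)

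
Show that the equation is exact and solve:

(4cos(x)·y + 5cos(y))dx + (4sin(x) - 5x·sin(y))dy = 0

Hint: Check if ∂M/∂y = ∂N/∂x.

Verify exactness: ∂M/∂y = ∂N/∂x ✓
Find F(x,y) such that ∂F/∂x = M, ∂F/∂y = N
Solution: 4sin(x)·y + 5x·cos(y) = C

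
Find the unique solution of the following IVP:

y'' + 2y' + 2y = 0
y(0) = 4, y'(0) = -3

General solution: y = e^(-x)(C₁cos(x) + C₂sin(x))
Complex roots r = -1 ± i
Applying ICs: C₁ = 4, C₂ = 1
Particular solution: y = e^(-x)(4cos(x) + sin(x))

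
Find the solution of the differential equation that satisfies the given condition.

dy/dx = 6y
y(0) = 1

General solution: y = Ce^(6x)
Applying IC y(0) = 1:
Particular solution: y = e^(6x)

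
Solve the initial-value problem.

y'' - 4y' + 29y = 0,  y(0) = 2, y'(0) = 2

General solution: y = e^(2x)(C₁cos(5x) + C₂sin(5x))
Complex roots r = 2 ± 5i
Applying ICs: C₁ = 2, C₂ = -2/5
Particular solution: y = e^(2x)(2cos(5x) - (2/5)sin(5x))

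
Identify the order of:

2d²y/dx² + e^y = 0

The order is 2 (highest derivative is of order 2).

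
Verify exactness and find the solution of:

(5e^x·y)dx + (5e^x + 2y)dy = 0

Verify exactness: ∂M/∂y = ∂N/∂x ✓
Find F(x,y) such that ∂F/∂x = M, ∂F/∂y = N
Solution: 5e^x·y + y² = C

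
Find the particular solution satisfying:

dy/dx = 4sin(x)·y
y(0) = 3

General solution: y = Ce^(-4cos(x))
Applying IC y(0) = 3:
Particular solution: y = 3e^(4(1-cos(x)))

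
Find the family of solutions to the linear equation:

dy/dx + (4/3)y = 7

Using integrating factor method:

General solution: y = 21/4 + Ce^(-4x/3)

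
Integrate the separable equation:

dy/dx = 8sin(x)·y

Separating variables and integrating:
ln|y| = -8cos(x) + C

General solution: y = Ce^(-8cos(x))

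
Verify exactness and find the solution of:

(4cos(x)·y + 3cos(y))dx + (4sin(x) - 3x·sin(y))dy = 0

Verify exactness: ∂M/∂y = ∂N/∂x ✓
Find F(x,y) such that ∂F/∂x = M, ∂F/∂y = N
Solution: 4sin(x)·y + 3x·cos(y) = C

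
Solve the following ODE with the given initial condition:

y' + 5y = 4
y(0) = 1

General solution: y = 4/5 + Ce^(-5x)
Applying y(0) = 1: C = 1 - 4/5 = 1/5
Particular solution: y = 4/5 + (1/5)e^(-5x)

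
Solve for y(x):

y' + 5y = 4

Using integrating factor method:

General solution: y = 4/5 + Ce^(-5x)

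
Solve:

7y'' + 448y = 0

Characteristic equation: 7r² + 448 = 0
Divide by 7: r² + 64 = 0
Roots: r = ±8i (complex conjugates)
General solution: y = C₁cos(8x) + C₂sin(8x)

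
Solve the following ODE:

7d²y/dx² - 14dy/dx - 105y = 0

Characteristic equation: 7r² - 14r - 105 = 0
Divide by 7: r² - 2r - 15 = 0
Roots: r = 5, -3 (distinct real)
General solution: y = C₁e^(5x) + C₂e^(-3x)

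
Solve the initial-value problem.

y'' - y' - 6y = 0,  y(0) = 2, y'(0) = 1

General solution: y = C₁e^(3x) + C₂e^(-2x)
Applying ICs: C₁ = 1, C₂ = 1
Particular solution: y = e^(3x) + e^(-2x)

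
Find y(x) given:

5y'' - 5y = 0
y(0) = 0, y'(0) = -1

General solution: y = C₁e^x + C₂e^(-x)
Applying ICs: C₁ = -1/2, C₂ = 1/2
Particular solution: y = -(1/2)e^x + (1/2)e^(-x)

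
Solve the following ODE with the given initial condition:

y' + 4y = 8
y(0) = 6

General solution: y = 2 + Ce^(-4x)
Applying y(0) = 6: C = 6 - 2 = 4
Particular solution: y = 2 + 4e^(-4x)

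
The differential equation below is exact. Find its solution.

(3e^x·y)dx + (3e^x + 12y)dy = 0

Verify exactness: ∂M/∂y = ∂N/∂x ✓
Find F(x,y) such that ∂F/∂x = M, ∂F/∂y = N
Solution: 3e^x·y + 6y² = C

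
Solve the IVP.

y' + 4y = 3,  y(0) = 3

General solution: y = 3/4 + Ce^(-4x)
Applying y(0) = 3: C = 3 - 3/4 = 9/4
Particular solution: y = 3/4 + (9/4)e^(-4x)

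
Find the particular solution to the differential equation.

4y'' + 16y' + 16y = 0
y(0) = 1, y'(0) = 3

General solution: y = (C₁ + C₂x)e^(-2x)
Repeated root r = -2
Applying ICs: C₁ = 1, C₂ = 5
Particular solution: y = (1 + 5x)e^(-2x)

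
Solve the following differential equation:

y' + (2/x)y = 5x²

Using integrating factor method:

General solution: y = x^3 + Cx^(-2)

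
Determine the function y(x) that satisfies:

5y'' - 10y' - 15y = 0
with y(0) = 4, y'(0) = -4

General solution: y = C₁e^(3x) + C₂e^(-x)
Applying ICs: C₁ = 0, C₂ = 4
Particular solution: y = 4e^(-x)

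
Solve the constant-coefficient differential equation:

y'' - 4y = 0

Characteristic equation: r² - 4 = 0
Roots: r = 2, -2 (distinct real)
General solution: y = C₁e^(2x) + C₂e^(-2x)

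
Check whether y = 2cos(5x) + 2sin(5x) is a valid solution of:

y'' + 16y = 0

Verification:
y'' = -50cos(5x) - 50sin(5x)
y'' + 16y ≠ 0 (frequency mismatch: got 25 instead of 16)

No, it is not a solution.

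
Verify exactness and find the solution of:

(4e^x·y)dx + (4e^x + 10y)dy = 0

Verify exactness: ∂M/∂y = ∂N/∂x ✓
Find F(x,y) such that ∂F/∂x = M, ∂F/∂y = N
Solution: 4e^x·y + 5y² = C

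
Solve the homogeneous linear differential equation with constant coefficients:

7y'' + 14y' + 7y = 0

Characteristic equation: 7r² + 14r + 7 = 0
Divide by 7: r² + 2r + 1 = 0
Factored: (r + 1)² = 0
Repeated root: r = -1
General solution: y = (C₁ + C₂x)e^(-x)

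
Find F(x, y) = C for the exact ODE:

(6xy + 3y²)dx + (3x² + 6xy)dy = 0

Verify exactness: ∂M/∂y = ∂N/∂x ✓
Find F(x,y) such that ∂F/∂x = M, ∂F/∂y = N
Solution: 3x²y + 3xy² = C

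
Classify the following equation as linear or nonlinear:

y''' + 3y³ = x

Nonlinear (y³ term)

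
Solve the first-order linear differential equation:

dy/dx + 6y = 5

Using integrating factor method:

General solution: y = 5/6 + Ce^(-6x)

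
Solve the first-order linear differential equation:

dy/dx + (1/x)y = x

Using integrating factor method:

General solution: y = (1/3)x^2 + C/x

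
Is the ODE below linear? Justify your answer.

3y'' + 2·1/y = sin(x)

No. Nonlinear (1/y term)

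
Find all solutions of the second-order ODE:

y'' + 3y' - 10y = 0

Characteristic equation: r² + 3r - 10 = 0
Roots: r = 2, -5 (distinct real)
General solution: y = C₁e^(2x) + C₂e^(-5x)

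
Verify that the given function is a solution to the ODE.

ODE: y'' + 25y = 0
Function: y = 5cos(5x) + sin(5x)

Verification:
y'' = -125cos(5x) - 25sin(5x)
y'' + 25y = 0 ✓

Yes, it is a solution.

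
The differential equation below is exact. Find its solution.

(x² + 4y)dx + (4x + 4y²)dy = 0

Verify exactness: ∂M/∂y = ∂N/∂x ✓
Find F(x,y) such that ∂F/∂x = M, ∂F/∂y = N
Solution: x³/3 + 4xy + 4y³/3 = C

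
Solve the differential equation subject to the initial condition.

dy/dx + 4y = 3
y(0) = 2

General solution: y = 3/4 + Ce^(-4x)
Applying y(0) = 2: C = 2 - 3/4 = 5/4
Particular solution: y = 3/4 + (5/4)e^(-4x)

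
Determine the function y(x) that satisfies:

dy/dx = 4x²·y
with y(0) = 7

General solution: y = Ce^(4x³/3)
Applying IC y(0) = 7:
Particular solution: y = 7e^(4x³/3)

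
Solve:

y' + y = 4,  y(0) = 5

General solution: y = 4 + Ce^(-x)
Applying y(0) = 5: C = 5 - 4 = 1
Particular solution: y = 4 + e^(-x)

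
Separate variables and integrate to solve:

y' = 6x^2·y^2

Separating variables and integrating:
-1/y = 2x^3 + C

General solution: y^-1 = -2x^3 + C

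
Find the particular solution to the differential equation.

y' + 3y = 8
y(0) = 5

General solution: y = 8/3 + Ce^(-3x)
Applying y(0) = 5: C = 5 - 8/3 = 7/3
Particular solution: y = 8/3 + (7/3)e^(-3x)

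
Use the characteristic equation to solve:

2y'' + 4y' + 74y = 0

Characteristic equation: 2r² + 4r + 74 = 0
Divide by 2: r² + 2r + 37 = 0
Roots: r = -1 ± 6i (complex conjugates)
General solution: y = e^(-x)(C₁cos(6x) + C₂sin(6x))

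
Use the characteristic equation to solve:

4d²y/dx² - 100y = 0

Characteristic equation: 4r² - 100 = 0
Divide by 4: r² - 25 = 0
Roots: r = 5, -5 (distinct real)
General solution: y = C₁e^(5x) + C₂e^(-5x)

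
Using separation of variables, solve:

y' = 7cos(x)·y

Separating variables and integrating:
ln|y| = 7sin(x) + C

General solution: y = Ce^(7sin(x))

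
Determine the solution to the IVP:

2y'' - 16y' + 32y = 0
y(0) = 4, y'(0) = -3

General solution: y = (C₁ + C₂x)e^(4x)
Repeated root r = 4
Applying ICs: C₁ = 4, C₂ = -19
Particular solution: y = (4 - 19x)e^(4x)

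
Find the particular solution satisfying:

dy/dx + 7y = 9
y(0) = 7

General solution: y = 9/7 + Ce^(-7x)
Applying y(0) = 7: C = 7 - 9/7 = 40/7
Particular solution: y = 9/7 + (40/7)e^(-7x)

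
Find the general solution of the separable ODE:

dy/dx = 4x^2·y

Separating variables and integrating:
ln|y| = 4x^3/3 + C

General solution: y = Ce^(4x^3/3)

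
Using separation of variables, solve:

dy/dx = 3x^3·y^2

Separating variables and integrating:
-1/y = 3x^4/4 + C

General solution: y^-1 = (-3/4)x^4 + C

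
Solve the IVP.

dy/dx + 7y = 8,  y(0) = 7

General solution: y = 8/7 + Ce^(-7x)
Applying y(0) = 7: C = 7 - 8/7 = 41/7
Particular solution: y = 8/7 + (41/7)e^(-7x)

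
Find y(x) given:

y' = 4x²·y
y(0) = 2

General solution: y = Ce^(4x³/3)
Applying IC y(0) = 2:
Particular solution: y = 2e^(4x³/3)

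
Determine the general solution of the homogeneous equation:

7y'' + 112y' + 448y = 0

Characteristic equation: 7r² + 112r + 448 = 0
Divide by 7: r² + 16r + 64 = 0
Factored: (r + 8)² = 0
Repeated root: r = -8
General solution: y = (C₁ + C₂x)e^(-8x)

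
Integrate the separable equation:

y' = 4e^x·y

Separating variables and integrating:
ln|y| = 4e^x + C

General solution: y = Ce^(4e^x)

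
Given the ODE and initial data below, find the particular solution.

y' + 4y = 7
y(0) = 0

General solution: y = 7/4 + Ce^(-4x)
Applying y(0) = 0: C = 0 - 7/4 = -7/4
Particular solution: y = 7/4 - (7/4)e^(-4x)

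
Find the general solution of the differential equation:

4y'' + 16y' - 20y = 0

Characteristic equation: 4r² + 16r - 20 = 0
Divide by 4: r² + 4r - 5 = 0
Roots: r = 1, -5 (distinct real)
General solution: y = C₁e^x + C₂e^(-5x)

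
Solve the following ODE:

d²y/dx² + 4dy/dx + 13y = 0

Characteristic equation: r² + 4r + 13 = 0
Roots: r = -2 ± 3i (complex conjugates)
General solution: y = e^(-2x)(C₁cos(3x) + C₂sin(3x))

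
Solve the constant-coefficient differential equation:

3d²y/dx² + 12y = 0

Characteristic equation: 3r² + 12 = 0
Divide by 3: r² + 4 = 0
Roots: r = ±2i (complex conjugates)
General solution: y = C₁cos(2x) + C₂sin(2x)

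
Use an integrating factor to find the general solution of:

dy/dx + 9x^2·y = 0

Using integrating factor method:

General solution: y = Ce^(-3x^3)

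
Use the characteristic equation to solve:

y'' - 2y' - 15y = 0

Characteristic equation: r² - 2r - 15 = 0
Roots: r = 5, -3 (distinct real)
General solution: y = C₁e^(5x) + C₂e^(-3x)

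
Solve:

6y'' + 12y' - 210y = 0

Characteristic equation: 6r² + 12r - 210 = 0
Divide by 6: r² + 2r - 35 = 0
Roots: r = 5, -7 (distinct real)
General solution: y = C₁e^(5x) + C₂e^(-7x)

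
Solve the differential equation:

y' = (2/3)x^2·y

Separating variables and integrating:
ln|y| = 2x^3/9 + C

General solution: y = Ce^(2x^3/9)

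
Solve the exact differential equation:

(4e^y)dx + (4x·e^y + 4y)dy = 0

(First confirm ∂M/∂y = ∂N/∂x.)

Verify exactness: ∂M/∂y = ∂N/∂x ✓
Find F(x,y) such that ∂F/∂x = M, ∂F/∂y = N
Solution: 4x·e^y + 2y² = C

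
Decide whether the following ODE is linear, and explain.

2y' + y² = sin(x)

Nonlinear (y² term)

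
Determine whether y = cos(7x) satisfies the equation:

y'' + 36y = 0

Verification:
y'' = -49cos(7x)
y'' + 36y ≠ 0 (frequency mismatch: got 49 instead of 36)

No, it is not a solution.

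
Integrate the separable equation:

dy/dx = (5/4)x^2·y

Separating variables and integrating:
ln|y| = 5x^3/12 + C

General solution: y = Ce^(5x^3/12)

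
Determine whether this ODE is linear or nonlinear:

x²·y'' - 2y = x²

Linear (y and its derivatives appear to the first power only, no products of y terms)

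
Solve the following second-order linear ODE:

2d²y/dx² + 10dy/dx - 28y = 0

Characteristic equation: 2r² + 10r - 28 = 0
Divide by 2: r² + 5r - 14 = 0
Roots: r = 2, -7 (distinct real)
General solution: y = C₁e^(2x) + C₂e^(-7x)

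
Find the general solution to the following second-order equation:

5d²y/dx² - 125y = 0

Characteristic equation: 5r² - 125 = 0
Divide by 5: r² - 25 = 0
Roots: r = 5, -5 (distinct real)
General solution: y = C₁e^(5x) + C₂e^(-5x)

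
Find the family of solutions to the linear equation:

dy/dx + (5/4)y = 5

Using integrating factor method:

General solution: y = 4 + Ce^(-5x/4)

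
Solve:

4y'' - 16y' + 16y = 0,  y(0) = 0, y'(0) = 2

General solution: y = (C₁ + C₂x)e^(2x)
Repeated root r = 2
Applying ICs: C₁ = 0, C₂ = 2
Particular solution: y = 2xe^(2x)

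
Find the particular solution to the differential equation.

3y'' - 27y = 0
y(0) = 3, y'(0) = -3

General solution: y = C₁e^(3x) + C₂e^(-3x)
Applying ICs: C₁ = 1, C₂ = 2
Particular solution: y = e^(3x) + 2e^(-3x)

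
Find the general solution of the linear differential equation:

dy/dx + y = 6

Using integrating factor method:

General solution: y = 6 + Ce^(-x)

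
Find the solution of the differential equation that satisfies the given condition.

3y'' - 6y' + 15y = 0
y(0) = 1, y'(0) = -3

General solution: y = e^x(C₁cos(2x) + C₂sin(2x))
Complex roots r = 1 ± 2i
Applying ICs: C₁ = 1, C₂ = -2
Particular solution: y = e^x(cos(2x) - 2sin(2x))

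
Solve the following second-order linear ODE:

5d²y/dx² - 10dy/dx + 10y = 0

Characteristic equation: 5r² - 10r + 10 = 0
Divide by 5: r² - 2r + 2 = 0
Roots: r = 1 ± i (complex conjugates)
General solution: y = e^x(C₁cos(x) + C₂sin(x))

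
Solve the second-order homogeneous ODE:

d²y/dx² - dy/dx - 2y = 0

Characteristic equation: r² - r - 2 = 0
Roots: r = 2, -1 (distinct real)
General solution: y = C₁e^(2x) + C₂e^(-x)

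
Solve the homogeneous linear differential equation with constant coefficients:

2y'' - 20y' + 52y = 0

Characteristic equation: 2r² - 20r + 52 = 0
Divide by 2: r² - 10r + 26 = 0
Roots: r = 5 ± i (complex conjugates)
General solution: y = e^(5x)(C₁cos(x) + C₂sin(x))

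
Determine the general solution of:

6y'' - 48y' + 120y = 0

Characteristic equation: 6r² - 48r + 120 = 0
Divide by 6: r² - 8r + 20 = 0
Roots: r = 4 ± 2i (complex conjugates)
General solution: y = e^(4x)(C₁cos(2x) + C₂sin(2x))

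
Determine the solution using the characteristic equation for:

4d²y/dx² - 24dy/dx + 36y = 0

Characteristic equation: 4r² - 24r + 36 = 0
Divide by 4: r² - 6r + 9 = 0
Factored: (r - 3)² = 0
Repeated root: r = 3
General solution: y = (C₁ + C₂x)e^(3x)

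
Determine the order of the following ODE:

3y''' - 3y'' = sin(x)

The order is 3 (highest derivative is of order 3).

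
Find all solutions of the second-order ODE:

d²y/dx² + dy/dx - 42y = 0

Characteristic equation: r² + r - 42 = 0
Roots: r = 6, -7 (distinct real)
General solution: y = C₁e^(6x) + C₂e^(-7x)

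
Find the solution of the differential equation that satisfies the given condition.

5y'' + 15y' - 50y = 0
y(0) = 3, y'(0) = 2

General solution: y = C₁e^(2x) + C₂e^(-5x)
Applying ICs: C₁ = 17/7, C₂ = 4/7
Particular solution: y = (17/7)e^(2x) + (4/7)e^(-5x)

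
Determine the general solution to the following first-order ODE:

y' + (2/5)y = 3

Using integrating factor method:

General solution: y = 15/2 + Ce^(-2x/5)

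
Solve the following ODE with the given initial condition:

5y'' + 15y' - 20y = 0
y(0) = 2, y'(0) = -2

General solution: y = C₁e^x + C₂e^(-4x)
Applying ICs: C₁ = 6/5, C₂ = 4/5
Particular solution: y = (6/5)e^x + (4/5)e^(-4x)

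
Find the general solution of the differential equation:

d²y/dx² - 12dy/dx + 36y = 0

Characteristic equation: r² - 12r + 36 = 0
Factored: (r - 6)² = 0
Repeated root: r = 6
General solution: y = (C₁ + C₂x)e^(6x)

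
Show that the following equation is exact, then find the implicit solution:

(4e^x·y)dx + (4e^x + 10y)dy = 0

Verify exactness: ∂M/∂y = ∂N/∂x ✓
Find F(x,y) such that ∂F/∂x = M, ∂F/∂y = N
Solution: 4e^x·y + 5y² = C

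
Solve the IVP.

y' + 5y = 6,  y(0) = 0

General solution: y = 6/5 + Ce^(-5x)
Applying y(0) = 0: C = 0 - 6/5 = -6/5
Particular solution: y = 6/5 - (6/5)e^(-5x)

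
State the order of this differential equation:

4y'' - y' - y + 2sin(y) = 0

The order is 2 (highest derivative is of order 2).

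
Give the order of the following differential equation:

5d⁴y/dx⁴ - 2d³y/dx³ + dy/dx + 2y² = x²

The order is 4 (highest derivative is of order 4).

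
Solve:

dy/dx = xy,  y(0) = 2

General solution: y = Ce^(x²/2)
Applying IC y(0) = 2:
Particular solution: y = 2e^(x²/2)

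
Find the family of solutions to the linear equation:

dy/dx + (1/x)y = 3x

Using integrating factor method:

General solution: y = x^2 + C/x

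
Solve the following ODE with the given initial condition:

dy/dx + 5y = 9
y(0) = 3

General solution: y = 9/5 + Ce^(-5x)
Applying y(0) = 3: C = 3 - 9/5 = 6/5
Particular solution: y = 9/5 + (6/5)e^(-5x)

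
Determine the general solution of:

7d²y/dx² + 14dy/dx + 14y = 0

Characteristic equation: 7r² + 14r + 14 = 0
Divide by 7: r² + 2r + 2 = 0
Roots: r = -1 ± i (complex conjugates)
General solution: y = e^(-x)(C₁cos(x) + C₂sin(x))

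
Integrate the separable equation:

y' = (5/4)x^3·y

Separating variables and integrating:
ln|y| = 5x^4/16 + C

General solution: y = Ce^(5x^4/16)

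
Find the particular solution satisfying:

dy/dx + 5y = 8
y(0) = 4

General solution: y = 8/5 + Ce^(-5x)
Applying y(0) = 4: C = 4 - 8/5 = 12/5
Particular solution: y = 8/5 + (12/5)e^(-5x)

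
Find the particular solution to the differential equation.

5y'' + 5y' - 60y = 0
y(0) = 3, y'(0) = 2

General solution: y = C₁e^(3x) + C₂e^(-4x)
Applying ICs: C₁ = 2, C₂ = 1
Particular solution: y = 2e^(3x) + e^(-4x)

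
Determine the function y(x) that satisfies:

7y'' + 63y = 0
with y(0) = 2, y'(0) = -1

General solution: y = C₁cos(3x) + C₂sin(3x)
Complex roots r = ±3i
Applying ICs: C₁ = 2, C₂ = -1/3
Particular solution: y = 2cos(3x) - (1/3)sin(3x)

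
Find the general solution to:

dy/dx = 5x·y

Separating variables and integrating:
ln|y| = 5x^2/2 + C

General solution: y = Ce^(5x^2/2)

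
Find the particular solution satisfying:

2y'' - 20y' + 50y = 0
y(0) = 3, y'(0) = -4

General solution: y = (C₁ + C₂x)e^(5x)
Repeated root r = 5
Applying ICs: C₁ = 3, C₂ = -19
Particular solution: y = (3 - 19x)e^(5x)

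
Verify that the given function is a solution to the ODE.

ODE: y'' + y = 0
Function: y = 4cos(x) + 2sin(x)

Verification:
y'' = -4cos(x) - 2sin(x)
y'' + y = 0 ✓

Yes, it is a solution.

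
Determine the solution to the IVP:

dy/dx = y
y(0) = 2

General solution: y = Ce^x
Applying IC y(0) = 2:
Particular solution: y = 2e^x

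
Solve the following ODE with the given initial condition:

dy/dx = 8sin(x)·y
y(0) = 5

General solution: y = Ce^(-8cos(x))
Applying IC y(0) = 5:
Particular solution: y = 5e^(8(1-cos(x)))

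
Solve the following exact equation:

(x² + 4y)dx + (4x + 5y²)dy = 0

Verify exactness: ∂M/∂y = ∂N/∂x ✓
Find F(x,y) such that ∂F/∂x = M, ∂F/∂y = N
Solution: x³/3 + 4xy + 5y³/3 = C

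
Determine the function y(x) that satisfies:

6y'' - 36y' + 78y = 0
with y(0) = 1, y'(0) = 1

General solution: y = e^(3x)(C₁cos(2x) + C₂sin(2x))
Complex roots r = 3 ± 2i
Applying ICs: C₁ = 1, C₂ = -1
Particular solution: y = e^(3x)(cos(2x) - sin(2x))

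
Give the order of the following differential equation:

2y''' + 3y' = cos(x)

The order is 3 (highest derivative is of order 3).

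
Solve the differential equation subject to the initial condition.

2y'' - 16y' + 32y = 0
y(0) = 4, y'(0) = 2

General solution: y = (C₁ + C₂x)e^(4x)
Repeated root r = 4
Applying ICs: C₁ = 4, C₂ = -14
Particular solution: y = (4 - 14x)e^(4x)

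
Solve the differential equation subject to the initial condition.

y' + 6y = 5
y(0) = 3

General solution: y = 5/6 + Ce^(-6x)
Applying y(0) = 3: C = 3 - 5/6 = 13/6
Particular solution: y = 5/6 + (13/6)e^(-6x)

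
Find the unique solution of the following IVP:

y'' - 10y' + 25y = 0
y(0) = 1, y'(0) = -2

General solution: y = (C₁ + C₂x)e^(5x)
Repeated root r = 5
Applying ICs: C₁ = 1, C₂ = -7
Particular solution: y = (1 - 7x)e^(5x)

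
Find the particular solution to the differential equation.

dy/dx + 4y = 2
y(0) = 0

General solution: y = 1/2 + Ce^(-4x)
Applying y(0) = 0: C = 0 - 1/2 = -1/2
Particular solution: y = 1/2 - (1/2)e^(-4x)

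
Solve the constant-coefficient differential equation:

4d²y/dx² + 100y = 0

Characteristic equation: 4r² + 100 = 0
Divide by 4: r² + 25 = 0
Roots: r = ±5i (complex conjugates)
General solution: y = C₁cos(5x) + C₂sin(5x)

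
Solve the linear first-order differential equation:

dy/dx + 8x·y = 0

Using integrating factor method:

General solution: y = Ce^(-4x^2)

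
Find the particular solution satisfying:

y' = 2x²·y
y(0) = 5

General solution: y = Ce^(2x³/3)
Applying IC y(0) = 5:
Particular solution: y = 5e^(2x³/3)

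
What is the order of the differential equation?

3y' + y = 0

The order is 1 (highest derivative is of order 1).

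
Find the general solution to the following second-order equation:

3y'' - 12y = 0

Characteristic equation: 3r² - 12 = 0
Divide by 3: r² - 4 = 0
Roots: r = 2, -2 (distinct real)
General solution: y = C₁e^(2x) + C₂e^(-2x)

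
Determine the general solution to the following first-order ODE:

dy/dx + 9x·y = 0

Using integrating factor method:

General solution: y = Ce^(-9x^2/2)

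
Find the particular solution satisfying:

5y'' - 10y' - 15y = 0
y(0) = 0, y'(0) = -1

General solution: y = C₁e^(3x) + C₂e^(-x)
Applying ICs: C₁ = -1/4, C₂ = 1/4
Particular solution: y = -(1/4)e^(3x) + (1/4)e^(-x)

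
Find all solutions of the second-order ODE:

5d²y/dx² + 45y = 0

Characteristic equation: 5r² + 45 = 0
Divide by 5: r² + 9 = 0
Roots: r = ±3i (complex conjugates)
General solution: y = C₁cos(3x) + C₂sin(3x)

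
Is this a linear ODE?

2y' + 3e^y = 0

No. Nonlinear (e^y is nonlinear in y)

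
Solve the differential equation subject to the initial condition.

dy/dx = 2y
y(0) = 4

General solution: y = Ce^(2x)
Applying IC y(0) = 4:
Particular solution: y = 4e^(2x)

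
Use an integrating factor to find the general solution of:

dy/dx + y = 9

Using integrating factor method:

General solution: y = 9 + Ce^(-x)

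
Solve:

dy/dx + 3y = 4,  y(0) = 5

General solution: y = 4/3 + Ce^(-3x)
Applying y(0) = 5: C = 5 - 4/3 = 11/3
Particular solution: y = 4/3 + (11/3)e^(-3x)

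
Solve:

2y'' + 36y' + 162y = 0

Characteristic equation: 2r² + 36r + 162 = 0
Divide by 2: r² + 18r + 81 = 0
Factored: (r + 9)² = 0
Repeated root: r = -9
General solution: y = (C₁ + C₂x)e^(-9x)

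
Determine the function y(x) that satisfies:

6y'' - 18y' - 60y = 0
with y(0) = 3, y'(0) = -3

General solution: y = C₁e^(5x) + C₂e^(-2x)
Applying ICs: C₁ = 3/7, C₂ = 18/7
Particular solution: y = (3/7)e^(5x) + (18/7)e^(-2x)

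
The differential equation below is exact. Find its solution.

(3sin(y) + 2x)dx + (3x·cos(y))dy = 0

Verify exactness: ∂M/∂y = ∂N/∂x ✓
Find F(x,y) such that ∂F/∂x = M, ∂F/∂y = N
Solution: 3x·sin(y) + x² = C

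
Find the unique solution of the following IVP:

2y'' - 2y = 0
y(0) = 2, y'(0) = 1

General solution: y = C₁e^x + C₂e^(-x)
Applying ICs: C₁ = 3/2, C₂ = 1/2
Particular solution: y = (3/2)e^x + (1/2)e^(-x)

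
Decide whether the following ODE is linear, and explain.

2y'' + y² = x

Nonlinear (y² term)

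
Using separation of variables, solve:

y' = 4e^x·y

Separating variables and integrating:
ln|y| = 4e^x + C

General solution: y = Ce^(4e^x)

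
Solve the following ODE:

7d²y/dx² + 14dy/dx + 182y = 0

Characteristic equation: 7r² + 14r + 182 = 0
Divide by 7: r² + 2r + 26 = 0
Roots: r = -1 ± 5i (complex conjugates)
General solution: y = e^(-x)(C₁cos(5x) + C₂sin(5x))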